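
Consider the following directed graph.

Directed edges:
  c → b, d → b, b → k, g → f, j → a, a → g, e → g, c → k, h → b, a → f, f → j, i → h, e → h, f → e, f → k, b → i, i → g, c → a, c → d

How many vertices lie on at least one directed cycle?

8

A vertex is on a directed cycle iff it belongs to a strongly connected component of size ≥ 2 (or has a self-loop).
The vertices on cycles are {a, b, e, f, g, h, i, j} — 8 in total.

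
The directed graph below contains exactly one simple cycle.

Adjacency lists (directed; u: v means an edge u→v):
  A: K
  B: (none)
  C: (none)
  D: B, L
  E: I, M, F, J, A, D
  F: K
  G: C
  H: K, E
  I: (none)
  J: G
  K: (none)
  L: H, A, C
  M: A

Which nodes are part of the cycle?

D, E, H, L

DFS with gray/black marking from E:
E gray
  I gray
  I black
  M gray
    A gray
      K gray
      K black
    A black
  M black
  F gray
    F→K: K black — skip
  F black
  J gray
    G gray
      C gray
      C black
    G black
  J black
  E→A: A black — skip
  D gray
    B gray
    B black
    L gray
      H gray
        H→K: K black — skip
        H→E: E is gray → back edge
Back edge closes the cycle E → D → L → H → E; its vertices are {D, E, H, L}.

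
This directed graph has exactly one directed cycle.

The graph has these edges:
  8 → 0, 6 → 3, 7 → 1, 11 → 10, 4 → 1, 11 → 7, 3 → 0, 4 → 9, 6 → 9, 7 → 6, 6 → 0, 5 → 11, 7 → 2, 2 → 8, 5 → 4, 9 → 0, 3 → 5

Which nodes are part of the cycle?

3, 5, 6, 7, 11

DFS with gray/black marking from 5:
5 gray
  4 gray
    9 gray
      0 gray
      0 black
    9 black
    1 gray
    1 black
  4 black
  11 gray
    10 gray
    10 black
    7 gray
      2 gray
        8 gray
          8→0: 0 black — skip
        8 black
      2 black
      6 gray
        6→0: 0 black — skip
        3 gray
          3→0: 0 black — skip
          3→5: 5 is gray → back edge
Back edge closes the cycle 5 → 11 → 7 → 6 → 3 → 5; its vertices are {3, 5, 6, 7, 11}.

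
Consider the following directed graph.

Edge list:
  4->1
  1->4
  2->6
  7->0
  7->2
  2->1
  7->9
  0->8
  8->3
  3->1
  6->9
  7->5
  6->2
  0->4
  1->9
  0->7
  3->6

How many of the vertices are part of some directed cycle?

6

A vertex is on a directed cycle iff it belongs to a strongly connected component of size ≥ 2 (or has a self-loop).
The vertices on cycles are {0, 1, 2, 4, 6, 7} — 6 in total.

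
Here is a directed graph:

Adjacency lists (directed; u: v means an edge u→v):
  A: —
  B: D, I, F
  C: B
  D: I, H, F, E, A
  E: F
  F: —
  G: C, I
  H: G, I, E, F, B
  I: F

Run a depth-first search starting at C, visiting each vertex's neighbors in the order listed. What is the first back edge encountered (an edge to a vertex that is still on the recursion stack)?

G→C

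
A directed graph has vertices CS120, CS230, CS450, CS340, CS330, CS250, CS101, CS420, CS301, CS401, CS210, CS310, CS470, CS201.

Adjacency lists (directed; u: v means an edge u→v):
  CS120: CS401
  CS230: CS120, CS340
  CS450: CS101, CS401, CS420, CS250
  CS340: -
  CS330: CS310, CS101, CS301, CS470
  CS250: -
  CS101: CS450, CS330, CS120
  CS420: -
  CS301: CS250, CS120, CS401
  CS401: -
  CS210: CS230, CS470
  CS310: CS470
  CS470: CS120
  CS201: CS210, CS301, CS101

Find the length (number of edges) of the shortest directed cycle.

2

For each vertex v, BFS finds the shortest path from v back to v.
The shortest such closed walk is CS101 → CS330 → CS101, length 2.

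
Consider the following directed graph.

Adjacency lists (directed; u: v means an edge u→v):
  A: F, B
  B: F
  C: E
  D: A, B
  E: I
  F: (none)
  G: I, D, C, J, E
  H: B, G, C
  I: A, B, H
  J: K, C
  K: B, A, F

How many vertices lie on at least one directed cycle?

6

A vertex is on a directed cycle iff it belongs to a strongly connected component of size ≥ 2 (or has a self-loop).
The vertices on cycles are {C, E, G, H, I, J} — 6 in total.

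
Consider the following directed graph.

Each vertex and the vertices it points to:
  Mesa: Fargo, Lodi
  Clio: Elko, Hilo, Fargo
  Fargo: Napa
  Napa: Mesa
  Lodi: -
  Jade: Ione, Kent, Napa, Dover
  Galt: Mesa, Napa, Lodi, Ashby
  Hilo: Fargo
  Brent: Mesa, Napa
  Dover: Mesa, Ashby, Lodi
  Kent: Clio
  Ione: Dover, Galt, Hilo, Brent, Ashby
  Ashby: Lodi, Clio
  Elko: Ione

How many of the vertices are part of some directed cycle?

A vertex is on a directed cycle iff it belongs to a strongly connected component of size ≥ 2 (or has a self-loop).
The vertices on cycles are {Clio, Elko, Galt, Ione, Mesa, Napa, Ashby, Dover, Fargo} — 9 in total.

9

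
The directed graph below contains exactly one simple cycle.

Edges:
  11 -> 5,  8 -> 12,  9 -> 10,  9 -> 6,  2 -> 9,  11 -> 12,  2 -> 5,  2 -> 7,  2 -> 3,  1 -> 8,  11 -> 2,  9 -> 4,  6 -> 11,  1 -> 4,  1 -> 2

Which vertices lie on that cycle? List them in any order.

2, 6, 9, 11

DFS with gray/black marking from 2:
2 gray
  5 gray
  5 black
  7 gray
  7 black
  9 gray
    4 gray
    4 black
    10 gray
    10 black
    6 gray
      11 gray
        11→2: 2 is gray → back edge
Back edge closes the cycle 2 → 9 → 6 → 11 → 2; its vertices are {2, 6, 9, 11}.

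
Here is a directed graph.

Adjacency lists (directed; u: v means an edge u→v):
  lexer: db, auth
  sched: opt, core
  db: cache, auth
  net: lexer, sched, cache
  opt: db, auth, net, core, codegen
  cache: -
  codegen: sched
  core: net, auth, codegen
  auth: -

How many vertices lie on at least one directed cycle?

A vertex is on a directed cycle iff it belongs to a strongly connected component of size ≥ 2 (or has a self-loop).
The vertices on cycles are {net, opt, core, sched, codegen} — 5 in total.

5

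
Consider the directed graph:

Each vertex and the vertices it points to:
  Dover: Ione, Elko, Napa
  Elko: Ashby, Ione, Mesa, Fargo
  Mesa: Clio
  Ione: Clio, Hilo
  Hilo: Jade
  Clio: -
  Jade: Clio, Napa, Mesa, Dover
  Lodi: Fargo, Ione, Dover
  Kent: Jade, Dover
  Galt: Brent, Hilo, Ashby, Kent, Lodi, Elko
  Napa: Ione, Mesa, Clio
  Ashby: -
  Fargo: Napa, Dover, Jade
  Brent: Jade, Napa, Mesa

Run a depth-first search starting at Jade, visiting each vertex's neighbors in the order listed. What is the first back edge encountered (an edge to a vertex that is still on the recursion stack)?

Hilo→Jade

DFS from Jade (visiting each vertex's neighbors in the order listed); mark gray on enter, black on exit:
Jade gray
  Clio gray
  Clio black
  Napa gray
    Ione gray
      Ione→Clio: Clio black — skip
      Hilo gray
        Hilo→Jade: Jade is gray → back edge
First back edge: Hilo → Jade.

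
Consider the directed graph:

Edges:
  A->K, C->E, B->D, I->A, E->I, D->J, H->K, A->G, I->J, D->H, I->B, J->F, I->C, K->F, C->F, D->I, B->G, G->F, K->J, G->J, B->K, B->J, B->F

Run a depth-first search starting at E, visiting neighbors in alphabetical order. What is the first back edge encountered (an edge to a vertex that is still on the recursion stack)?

D→I

DFS from E (visiting neighbors in alphabetical order); mark gray on enter, black on exit:
E gray
  I gray
    A gray
      G gray
        F gray
        F black
        J gray
          J→F: F black — skip
        J black
      G black
      K gray
        K→F: F black — skip
        K→J: J black — skip
      K black
    A black
    B gray
      D gray
        H gray
          H→K: K black — skip
        H black
        D→I: I is gray → back edge
First back edge: D → I.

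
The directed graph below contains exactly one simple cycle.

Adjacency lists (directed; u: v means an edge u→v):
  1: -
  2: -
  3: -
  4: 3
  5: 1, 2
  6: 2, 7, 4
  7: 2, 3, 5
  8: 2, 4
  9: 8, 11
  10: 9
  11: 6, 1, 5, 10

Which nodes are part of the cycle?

DFS with gray/black marking from 11:
11 gray
  6 gray
    2 gray
    2 black
    7 gray
      7→2: 2 black — skip
      3 gray
      3 black
      5 gray
        1 gray
        1 black
        5→2: 2 black — skip
      5 black
    7 black
    4 gray
      4→3: 3 black — skip
    4 black
  6 black
  11→1: 1 black — skip
  11→5: 5 black — skip
  10 gray
    9 gray
      8 gray
        8→2: 2 black — skip
        8→4: 4 black — skip
      8 black
      9→11: 11 is gray → back edge
Back edge closes the cycle 11 → 10 → 9 → 11; its vertices are {9, 10, 11}.

9, 10, 11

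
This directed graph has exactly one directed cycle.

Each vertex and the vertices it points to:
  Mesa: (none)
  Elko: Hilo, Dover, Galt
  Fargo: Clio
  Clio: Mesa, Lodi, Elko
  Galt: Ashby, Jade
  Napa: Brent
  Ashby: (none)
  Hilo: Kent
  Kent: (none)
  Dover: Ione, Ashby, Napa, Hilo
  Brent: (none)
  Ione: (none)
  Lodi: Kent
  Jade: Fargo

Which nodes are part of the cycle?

Clio, Elko, Galt, Jade, Fargo

DFS with gray/black marking from Clio:
Clio gray
  Mesa gray
  Mesa black
  Lodi gray
    Kent gray
    Kent black
  Lodi black
  Elko gray
    Hilo gray
      Hilo→Kent: Kent black — skip
    Hilo black
    Dover gray
      Ione gray
      Ione black
      Ashby gray
      Ashby black
      Napa gray
        Brent gray
        Brent black
      Napa black
      Dover→Hilo: Hilo black — skip
    Dover black
    Galt gray
      Galt→Ashby: Ashby black — skip
      Jade gray
        Fargo gray
          Fargo→Clio: Clio is gray → back edge
Back edge closes the cycle Clio → Elko → Galt → Jade → Fargo → Clio; its vertices are {Clio, Elko, Galt, Jade, Fargo}.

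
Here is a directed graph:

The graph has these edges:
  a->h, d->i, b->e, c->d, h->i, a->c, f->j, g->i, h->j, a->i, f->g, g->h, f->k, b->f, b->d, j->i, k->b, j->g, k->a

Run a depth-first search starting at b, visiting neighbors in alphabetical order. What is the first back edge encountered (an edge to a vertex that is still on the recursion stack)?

DFS from b (visiting neighbors in alphabetical order); mark gray on enter, black on exit:
b gray
  d gray
    i gray
    i black
  d black
  e gray
  e black
  f gray
    g gray
      h gray
        h→i: i black — skip
        j gray
          j→g: g is gray → back edge
First back edge: j → g.

j->g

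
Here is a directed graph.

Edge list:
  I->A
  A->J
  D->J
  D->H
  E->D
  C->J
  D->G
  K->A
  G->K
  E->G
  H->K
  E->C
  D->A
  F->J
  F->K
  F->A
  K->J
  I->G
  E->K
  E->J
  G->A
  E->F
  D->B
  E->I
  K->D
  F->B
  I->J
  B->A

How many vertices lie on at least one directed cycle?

4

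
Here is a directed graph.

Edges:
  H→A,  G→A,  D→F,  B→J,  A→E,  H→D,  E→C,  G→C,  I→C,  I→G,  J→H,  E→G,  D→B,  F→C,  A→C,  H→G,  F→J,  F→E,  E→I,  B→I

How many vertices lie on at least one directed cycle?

9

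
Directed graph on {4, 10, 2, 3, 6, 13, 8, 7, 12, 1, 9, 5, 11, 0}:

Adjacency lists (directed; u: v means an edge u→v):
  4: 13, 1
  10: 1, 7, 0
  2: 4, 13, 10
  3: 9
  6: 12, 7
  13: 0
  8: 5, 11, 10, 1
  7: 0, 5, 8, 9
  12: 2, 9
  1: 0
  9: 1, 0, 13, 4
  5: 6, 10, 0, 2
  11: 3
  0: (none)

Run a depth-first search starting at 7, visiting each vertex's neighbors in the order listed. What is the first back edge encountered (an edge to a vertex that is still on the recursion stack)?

10->7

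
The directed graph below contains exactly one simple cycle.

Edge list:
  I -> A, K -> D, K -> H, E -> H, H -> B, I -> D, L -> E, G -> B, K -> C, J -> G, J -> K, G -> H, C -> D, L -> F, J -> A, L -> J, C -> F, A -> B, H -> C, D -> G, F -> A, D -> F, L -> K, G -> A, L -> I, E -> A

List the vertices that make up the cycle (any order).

DFS with gray/black marking from H:
H gray
  B gray
  B black
  C gray
    F gray
      A gray
        A→B: B black — skip
      A black
    F black
    D gray
      D→F: F black — skip
      G gray
        G→B: B black — skip
        G→H: H is gray → back edge
Back edge closes the cycle H → C → D → G → H; its vertices are {C, D, G, H}.

C, D, G, H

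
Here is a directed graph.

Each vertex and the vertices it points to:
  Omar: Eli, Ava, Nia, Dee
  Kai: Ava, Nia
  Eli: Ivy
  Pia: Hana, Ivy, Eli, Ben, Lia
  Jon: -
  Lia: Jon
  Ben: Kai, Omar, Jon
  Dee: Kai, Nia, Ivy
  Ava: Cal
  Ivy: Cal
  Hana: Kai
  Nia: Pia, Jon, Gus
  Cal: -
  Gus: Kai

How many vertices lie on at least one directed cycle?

8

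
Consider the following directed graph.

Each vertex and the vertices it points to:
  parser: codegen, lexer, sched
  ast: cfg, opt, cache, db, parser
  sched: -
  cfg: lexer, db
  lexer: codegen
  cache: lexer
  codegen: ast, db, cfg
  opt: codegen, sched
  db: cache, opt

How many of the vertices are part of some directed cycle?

8

A vertex is on a directed cycle iff it belongs to a strongly connected component of size ≥ 2 (or has a self-loop).
The vertices on cycles are {db, ast, cfg, opt, cache, lexer, parser, codegen} — 8 in total.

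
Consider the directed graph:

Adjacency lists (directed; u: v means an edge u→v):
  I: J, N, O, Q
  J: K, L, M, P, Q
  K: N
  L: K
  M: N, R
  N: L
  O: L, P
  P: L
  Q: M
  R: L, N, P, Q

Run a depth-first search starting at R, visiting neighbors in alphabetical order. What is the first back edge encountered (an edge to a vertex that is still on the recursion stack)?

DFS from R (visiting neighbors in alphabetical order); mark gray on enter, black on exit:
R gray
  L gray
    K gray
      N gray
        N→L: L is gray → back edge
First back edge: N → L.

N->L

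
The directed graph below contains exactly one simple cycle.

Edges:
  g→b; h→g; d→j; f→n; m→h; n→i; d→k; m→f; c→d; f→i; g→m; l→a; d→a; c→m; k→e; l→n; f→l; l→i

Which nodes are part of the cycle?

g, h, m

DFS with gray/black marking from m:
m gray
  f gray
    l gray
      a gray
      a black
      n gray
        i gray
        i black
      n black
      l→i: i black — skip
    l black
    f→n: n black — skip
    f→i: i black — skip
  f black
  h gray
    g gray
      b gray
      b black
      g→m: m is gray → back edge
Back edge closes the cycle m → h → g → m; its vertices are {g, h, m}.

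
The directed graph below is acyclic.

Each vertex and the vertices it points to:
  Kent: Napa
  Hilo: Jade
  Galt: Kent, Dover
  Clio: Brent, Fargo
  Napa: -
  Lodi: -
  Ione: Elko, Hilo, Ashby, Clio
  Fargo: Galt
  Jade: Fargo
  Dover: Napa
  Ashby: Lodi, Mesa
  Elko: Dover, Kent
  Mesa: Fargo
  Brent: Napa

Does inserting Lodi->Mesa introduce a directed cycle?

No

Adding Lodi→Mesa creates a cycle iff Mesa can already reach Lodi.
Explore from Mesa: no path reaches Lodi. The graph stays acyclic.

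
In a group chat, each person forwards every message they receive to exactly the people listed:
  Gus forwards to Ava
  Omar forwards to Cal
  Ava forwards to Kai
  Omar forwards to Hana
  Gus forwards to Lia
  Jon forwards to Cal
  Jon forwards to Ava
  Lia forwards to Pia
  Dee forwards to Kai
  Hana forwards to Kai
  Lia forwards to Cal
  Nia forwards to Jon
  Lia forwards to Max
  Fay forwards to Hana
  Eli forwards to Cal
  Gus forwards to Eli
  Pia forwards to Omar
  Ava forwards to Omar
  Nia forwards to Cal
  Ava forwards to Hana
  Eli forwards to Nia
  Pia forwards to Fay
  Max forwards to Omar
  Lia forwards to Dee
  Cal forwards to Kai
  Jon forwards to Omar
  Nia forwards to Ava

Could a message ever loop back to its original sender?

DFS with white/gray/black marking, starting from Gus:
Gus gray
  Ava gray
    Kai gray
    Kai black
    Hana gray
      Hana→Kai: Kai black — skip
    Hana black
    Omar gray
      Cal gray
        Cal→Kai: Kai black — skip
      Cal black
      Omar→Hana: Hana black — skip
    Omar black
  Ava black
  Lia gray
    Pia gray
      Pia→Omar: Omar black — skip
      Fay gray
        Fay→Hana: Hana black — skip
      Fay black
    Pia black
    Dee gray
      Dee→Kai: Kai black — skip
    Dee black
    Lia→Cal: Cal black — skip
    Max gray
      Max→Omar: Omar black — skip
    Max black
  Lia black
  Eli gray
    Nia gray
      Nia→Ava: Ava black — skip
      Nia→Cal: Cal black — skip
      Jon gray
        Jon→Omar: Omar black — skip
        Jon→Cal: Cal black — skip
        Jon→Ava: Ava black — skip
      Jon black
    Nia black
    Eli→Cal: Cal black — skip
  Eli black
Gus black
Every edge goes to a white or black vertex — no back edge, so the graph is acyclic.

No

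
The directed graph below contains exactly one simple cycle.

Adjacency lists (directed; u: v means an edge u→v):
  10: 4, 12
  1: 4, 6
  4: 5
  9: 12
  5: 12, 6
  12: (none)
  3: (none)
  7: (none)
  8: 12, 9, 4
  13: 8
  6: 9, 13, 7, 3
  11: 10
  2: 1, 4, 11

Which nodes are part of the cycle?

4, 5, 6, 8, 13

DFS with gray/black marking from 6:
6 gray
  9 gray
    12 gray
    12 black
  9 black
  13 gray
    8 gray
      8→12: 12 black — skip
      8→9: 9 black — skip
      4 gray
        5 gray
          5→12: 12 black — skip
          5→6: 6 is gray → back edge
Back edge closes the cycle 6 → 13 → 8 → 4 → 5 → 6; its vertices are {4, 5, 6, 8, 13}.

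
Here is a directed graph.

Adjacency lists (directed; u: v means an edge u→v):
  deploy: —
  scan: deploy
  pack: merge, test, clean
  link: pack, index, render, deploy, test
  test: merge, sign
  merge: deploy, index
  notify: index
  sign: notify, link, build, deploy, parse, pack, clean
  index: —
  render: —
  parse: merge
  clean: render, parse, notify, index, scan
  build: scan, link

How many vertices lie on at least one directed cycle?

5

A vertex is on a directed cycle iff it belongs to a strongly connected component of size ≥ 2 (or has a self-loop).
The vertices on cycles are {link, pack, sign, test, build} — 5 in total.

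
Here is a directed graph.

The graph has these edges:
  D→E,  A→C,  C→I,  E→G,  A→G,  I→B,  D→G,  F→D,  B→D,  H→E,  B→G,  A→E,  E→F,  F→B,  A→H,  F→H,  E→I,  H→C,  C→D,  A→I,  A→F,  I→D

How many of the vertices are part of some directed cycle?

A vertex is on a directed cycle iff it belongs to a strongly connected component of size ≥ 2 (or has a self-loop).
The vertices on cycles are {B, C, D, E, F, H, I} — 7 in total.

7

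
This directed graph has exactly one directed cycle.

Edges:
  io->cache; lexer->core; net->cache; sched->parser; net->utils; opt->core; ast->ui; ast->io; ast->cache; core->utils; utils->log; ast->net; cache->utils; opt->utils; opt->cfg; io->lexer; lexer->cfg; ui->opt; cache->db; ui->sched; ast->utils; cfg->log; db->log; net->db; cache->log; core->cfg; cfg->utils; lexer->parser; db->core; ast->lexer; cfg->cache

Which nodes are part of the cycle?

DFS with gray/black marking from core:
core gray
  utils gray
    log gray
    log black
  utils black
  cfg gray
    cfg→log: log black — skip
    cfg→utils: utils black — skip
    cache gray
      cache→log: log black — skip
      db gray
        db→core: core is gray → back edge
Back edge closes the cycle core → cfg → cache → db → core; its vertices are {db, cfg, core, cache}.

db, cfg, core, cache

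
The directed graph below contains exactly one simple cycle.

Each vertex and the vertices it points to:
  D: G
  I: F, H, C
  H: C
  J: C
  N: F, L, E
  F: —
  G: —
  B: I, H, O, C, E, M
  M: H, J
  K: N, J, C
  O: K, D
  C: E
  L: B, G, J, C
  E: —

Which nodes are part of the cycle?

DFS with gray/black marking from B:
B gray
  I gray
    F gray
    F black
    H gray
      C gray
        E gray
        E black
      C black
    H black
    I→C: C black — skip
  I black
  B→H: H black — skip
  O gray
    K gray
      N gray
        N→F: F black — skip
        L gray
          L→B: B is gray → back edge
Back edge closes the cycle B → O → K → N → L → B; its vertices are {B, K, L, N, O}.

B, K, L, N, O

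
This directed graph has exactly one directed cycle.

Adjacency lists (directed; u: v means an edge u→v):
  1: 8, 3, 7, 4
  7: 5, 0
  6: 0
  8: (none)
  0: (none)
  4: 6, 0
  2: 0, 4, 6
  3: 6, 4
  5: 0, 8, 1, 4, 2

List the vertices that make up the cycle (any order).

DFS with gray/black marking from 7:
7 gray
  5 gray
    0 gray
    0 black
    8 gray
    8 black
    1 gray
      1→8: 8 black — skip
      3 gray
        6 gray
          6→0: 0 black — skip
        6 black
        4 gray
          4→6: 6 black — skip
          4→0: 0 black — skip
        4 black
      3 black
      1→7: 7 is gray → back edge
Back edge closes the cycle 7 → 5 → 1 → 7; its vertices are {1, 5, 7}.

1, 5, 7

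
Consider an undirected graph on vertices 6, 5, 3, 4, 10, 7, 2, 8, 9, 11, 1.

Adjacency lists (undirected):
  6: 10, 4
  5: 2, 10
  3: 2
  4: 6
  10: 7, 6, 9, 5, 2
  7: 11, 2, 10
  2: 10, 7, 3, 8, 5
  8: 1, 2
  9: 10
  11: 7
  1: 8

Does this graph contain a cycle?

Yes

DFS, tracking each vertex's parent; an edge to a visited non-parent vertex closes a cycle.
Start from 4:
visit 4 (parent –)
  visit 6 (parent 4)
    visit 10 (parent 6)
      visit 7 (parent 10)
        visit 11 (parent 7)
          11–7: parent, skip
        visit 2 (parent 7)
          2–10: 10 visited and ≠ parent → cycle
Cycle: 10 – 7 – 2 – 10.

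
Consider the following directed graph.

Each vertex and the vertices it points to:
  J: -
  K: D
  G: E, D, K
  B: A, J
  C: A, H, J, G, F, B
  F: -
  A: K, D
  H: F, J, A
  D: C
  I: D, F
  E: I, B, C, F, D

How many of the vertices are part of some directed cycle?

A vertex is on a directed cycle iff it belongs to a strongly connected component of size ≥ 2 (or has a self-loop).
The vertices on cycles are {A, B, C, D, E, G, H, I, K} — 9 in total.

9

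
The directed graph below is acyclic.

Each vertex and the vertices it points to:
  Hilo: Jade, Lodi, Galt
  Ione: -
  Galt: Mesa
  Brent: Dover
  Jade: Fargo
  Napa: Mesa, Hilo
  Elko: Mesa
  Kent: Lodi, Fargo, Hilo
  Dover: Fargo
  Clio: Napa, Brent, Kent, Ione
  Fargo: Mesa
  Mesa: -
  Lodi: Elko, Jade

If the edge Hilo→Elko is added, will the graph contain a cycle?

Adding Hilo→Elko creates a cycle iff Elko can already reach Hilo.
Explore from Elko: no path reaches Hilo. The graph stays acyclic.

No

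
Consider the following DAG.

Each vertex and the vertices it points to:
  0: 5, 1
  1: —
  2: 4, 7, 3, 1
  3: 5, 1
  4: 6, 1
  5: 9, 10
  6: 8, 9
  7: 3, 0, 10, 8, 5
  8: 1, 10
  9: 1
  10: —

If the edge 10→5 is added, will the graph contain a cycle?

Adding 10→5 creates a cycle iff 5 can already reach 10.
Path from 5: 5 → 10.
So 5 → … → 10 → 5 is a cycle.

Yes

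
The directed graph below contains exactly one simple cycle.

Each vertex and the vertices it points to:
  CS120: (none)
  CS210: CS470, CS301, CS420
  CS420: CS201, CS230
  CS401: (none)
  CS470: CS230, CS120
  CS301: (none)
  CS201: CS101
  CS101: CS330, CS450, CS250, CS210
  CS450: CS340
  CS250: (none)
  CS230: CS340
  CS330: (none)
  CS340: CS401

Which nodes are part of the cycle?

CS101, CS201, CS210, CS420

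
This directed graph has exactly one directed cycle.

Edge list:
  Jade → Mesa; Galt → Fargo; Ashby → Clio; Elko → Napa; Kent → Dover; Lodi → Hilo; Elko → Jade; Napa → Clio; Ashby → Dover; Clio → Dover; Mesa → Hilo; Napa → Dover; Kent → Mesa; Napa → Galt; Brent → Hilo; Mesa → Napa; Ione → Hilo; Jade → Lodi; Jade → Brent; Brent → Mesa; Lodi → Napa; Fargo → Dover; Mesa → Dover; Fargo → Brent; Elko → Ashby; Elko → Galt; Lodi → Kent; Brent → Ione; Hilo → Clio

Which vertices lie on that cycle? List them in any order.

DFS with gray/black marking from Galt:
Galt gray
  Fargo gray
    Dover gray
    Dover black
    Brent gray
      Ione gray
        Hilo gray
          Clio gray
            Clio→Dover: Dover black — skip
          Clio black
        Hilo black
      Ione black
      Mesa gray
        Napa gray
          Napa→Galt: Galt is gray → back edge
Back edge closes the cycle Galt → Fargo → Brent → Mesa → Napa → Galt; its vertices are {Galt, Mesa, Napa, Brent, Fargo}.

Galt, Mesa, Napa, Brent, Fargo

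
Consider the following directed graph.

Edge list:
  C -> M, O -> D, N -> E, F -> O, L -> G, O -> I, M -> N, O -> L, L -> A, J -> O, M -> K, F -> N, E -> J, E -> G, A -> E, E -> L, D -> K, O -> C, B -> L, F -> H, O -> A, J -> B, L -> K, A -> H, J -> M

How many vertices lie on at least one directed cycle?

A vertex is on a directed cycle iff it belongs to a strongly connected component of size ≥ 2 (or has a self-loop).
The vertices on cycles are {A, B, C, E, J, L, M, N, O} — 9 in total.

9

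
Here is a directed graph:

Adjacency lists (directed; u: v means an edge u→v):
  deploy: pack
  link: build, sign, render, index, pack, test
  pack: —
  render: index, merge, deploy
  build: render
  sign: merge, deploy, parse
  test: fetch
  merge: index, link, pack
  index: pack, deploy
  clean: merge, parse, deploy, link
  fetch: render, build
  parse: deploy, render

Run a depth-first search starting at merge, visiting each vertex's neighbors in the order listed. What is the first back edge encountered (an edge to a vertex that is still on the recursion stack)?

render→merge

DFS from merge (visiting each vertex's neighbors in the order listed); mark gray on enter, black on exit:
merge gray
  index gray
    pack gray
    pack black
    deploy gray
      deploy→pack: pack black — skip
    deploy black
  index black
  link gray
    build gray
      render gray
        render→index: index black — skip
        render→merge: merge is gray → back edge
First back edge: render → merge.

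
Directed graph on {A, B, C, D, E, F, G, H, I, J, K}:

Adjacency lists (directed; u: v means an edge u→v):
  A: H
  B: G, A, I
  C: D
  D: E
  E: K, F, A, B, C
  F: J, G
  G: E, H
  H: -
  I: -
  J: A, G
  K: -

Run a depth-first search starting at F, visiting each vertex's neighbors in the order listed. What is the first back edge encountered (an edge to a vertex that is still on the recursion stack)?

DFS from F (visiting each vertex's neighbors in the order listed); mark gray on enter, black on exit:
F gray
  J gray
    A gray
      H gray
      H black
    A black
    G gray
      E gray
        K gray
        K black
        E→F: F is gray → back edge
First back edge: E → F.

E→F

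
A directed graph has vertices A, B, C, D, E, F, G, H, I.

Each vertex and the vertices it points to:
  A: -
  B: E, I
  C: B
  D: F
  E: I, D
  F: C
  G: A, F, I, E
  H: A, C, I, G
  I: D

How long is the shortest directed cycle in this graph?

5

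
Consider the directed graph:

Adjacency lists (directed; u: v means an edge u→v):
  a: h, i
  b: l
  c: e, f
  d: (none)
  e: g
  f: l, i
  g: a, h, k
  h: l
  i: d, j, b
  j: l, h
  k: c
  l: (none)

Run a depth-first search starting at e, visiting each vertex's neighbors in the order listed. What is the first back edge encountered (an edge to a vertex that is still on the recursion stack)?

DFS from e (visiting each vertex's neighbors in the order listed); mark gray on enter, black on exit:
e gray
  g gray
    a gray
      h gray
        l gray
        l black
      h black
      i gray
        d gray
        d black
        j gray
          j→l: l black — skip
          j→h: h black — skip
        j black
        b gray
          b→l: l black — skip
        b black
      i black
    a black
    g→h: h black — skip
    k gray
      c gray
        c→e: e is gray → back edge
First back edge: c → e.

c->e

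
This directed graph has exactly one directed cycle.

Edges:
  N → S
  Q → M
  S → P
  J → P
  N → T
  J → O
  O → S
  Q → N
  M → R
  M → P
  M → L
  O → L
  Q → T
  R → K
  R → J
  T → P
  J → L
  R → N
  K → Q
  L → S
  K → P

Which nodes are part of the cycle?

DFS with gray/black marking from R:
R gray
  K gray
    P gray
    P black
    Q gray
      T gray
        T→P: P black — skip
      T black
      M gray
        M→P: P black — skip
        M→R: R is gray → back edge
Back edge closes the cycle R → K → Q → M → R; its vertices are {K, M, Q, R}.

K, M, Q, R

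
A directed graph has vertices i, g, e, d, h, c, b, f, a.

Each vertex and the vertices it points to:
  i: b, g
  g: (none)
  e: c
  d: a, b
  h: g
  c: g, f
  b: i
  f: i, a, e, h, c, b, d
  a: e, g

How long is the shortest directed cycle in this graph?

For each vertex v, BFS finds the shortest path from v back to v.
The shortest such closed walk is f → c → f, length 2.

2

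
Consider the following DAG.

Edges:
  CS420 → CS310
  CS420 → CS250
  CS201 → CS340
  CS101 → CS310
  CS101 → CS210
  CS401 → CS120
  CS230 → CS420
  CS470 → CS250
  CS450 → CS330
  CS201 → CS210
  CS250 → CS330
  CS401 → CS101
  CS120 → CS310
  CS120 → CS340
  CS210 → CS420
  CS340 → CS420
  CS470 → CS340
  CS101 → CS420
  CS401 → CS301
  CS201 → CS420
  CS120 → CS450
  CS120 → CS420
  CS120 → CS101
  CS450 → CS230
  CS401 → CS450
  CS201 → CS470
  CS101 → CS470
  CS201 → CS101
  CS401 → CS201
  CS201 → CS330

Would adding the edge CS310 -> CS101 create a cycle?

Yes

Adding CS310→CS101 creates a cycle iff CS101 can already reach CS310.
Path from CS101: CS101 → CS310.
So CS101 → … → CS310 → CS101 is a cycle.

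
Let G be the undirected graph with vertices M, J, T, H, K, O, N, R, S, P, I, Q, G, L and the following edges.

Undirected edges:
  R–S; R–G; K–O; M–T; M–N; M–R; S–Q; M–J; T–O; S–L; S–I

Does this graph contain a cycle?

DFS, tracking each vertex's parent; an edge to a visited non-parent vertex closes a cycle.
Start from S:
visit S (parent –)
  visit I (parent S)
    I–S: parent, skip
  visit R (parent S)
    R–S: parent, skip
    visit G (parent R)
      G–R: parent, skip
    visit M (parent R)
      visit T (parent M)
        visit O (parent T)
          O–T: parent, skip
          visit K (parent O)
            K–O: parent, skip
        T–M: parent, skip
      M–R: parent, skip
      visit N (parent M)
        N–M: parent, skip
      visit J (parent M)
        J–M: parent, skip
  visit L (parent S)
    L–S: parent, skip
  visit Q (parent S)
    Q–S: parent, skip
visit H (parent –)
visit P (parent –)
No non-parent visited neighbor found — the graph is a forest.

No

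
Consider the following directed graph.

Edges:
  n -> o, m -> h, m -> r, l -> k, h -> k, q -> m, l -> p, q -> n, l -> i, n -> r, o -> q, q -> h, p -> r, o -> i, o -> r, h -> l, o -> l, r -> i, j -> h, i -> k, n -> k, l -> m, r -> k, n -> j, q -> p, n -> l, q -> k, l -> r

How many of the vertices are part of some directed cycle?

6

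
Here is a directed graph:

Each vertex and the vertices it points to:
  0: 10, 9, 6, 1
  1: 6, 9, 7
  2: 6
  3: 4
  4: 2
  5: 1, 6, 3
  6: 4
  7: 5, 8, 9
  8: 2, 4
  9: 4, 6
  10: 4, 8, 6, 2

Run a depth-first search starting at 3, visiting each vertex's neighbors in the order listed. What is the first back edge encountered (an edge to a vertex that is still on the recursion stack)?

DFS from 3 (visiting each vertex's neighbors in the order listed); mark gray on enter, black on exit:
3 gray
  4 gray
    2 gray
      6 gray
        6→4: 4 is gray → back edge
First back edge: 6 → 4.

6→4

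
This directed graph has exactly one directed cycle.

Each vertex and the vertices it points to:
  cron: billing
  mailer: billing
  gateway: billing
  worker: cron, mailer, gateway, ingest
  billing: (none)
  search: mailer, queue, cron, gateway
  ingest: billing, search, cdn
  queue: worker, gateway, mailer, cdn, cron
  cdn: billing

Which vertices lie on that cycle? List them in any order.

DFS with gray/black marking from worker:
worker gray
  cron gray
    billing gray
    billing black
  cron black
  mailer gray
    mailer→billing: billing black — skip
  mailer black
  gateway gray
    gateway→billing: billing black — skip
  gateway black
  ingest gray
    ingest→billing: billing black — skip
    search gray
      search→mailer: mailer black — skip
      queue gray
        queue→worker: worker is gray → back edge
Back edge closes the cycle worker → ingest → search → queue → worker; its vertices are {queue, ingest, search, worker}.

queue, ingest, search, worker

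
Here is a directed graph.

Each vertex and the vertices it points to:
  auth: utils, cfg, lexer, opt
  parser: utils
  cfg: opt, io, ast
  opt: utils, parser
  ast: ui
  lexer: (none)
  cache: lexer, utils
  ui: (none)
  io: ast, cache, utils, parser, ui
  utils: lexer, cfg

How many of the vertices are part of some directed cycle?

6

A vertex is on a directed cycle iff it belongs to a strongly connected component of size ≥ 2 (or has a self-loop).
The vertices on cycles are {io, cfg, opt, cache, utils, parser} — 6 in total.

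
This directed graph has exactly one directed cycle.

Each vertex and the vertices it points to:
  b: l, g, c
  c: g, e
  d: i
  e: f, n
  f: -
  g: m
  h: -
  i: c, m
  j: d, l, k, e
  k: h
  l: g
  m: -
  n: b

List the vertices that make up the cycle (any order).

b, c, e, n

DFS with gray/black marking from e:
e gray
  f gray
  f black
  n gray
    b gray
      l gray
        g gray
          m gray
          m black
        g black
      l black
      b→g: g black — skip
      c gray
        c→g: g black — skip
        c→e: e is gray → back edge
Back edge closes the cycle e → n → b → c → e; its vertices are {b, c, e, n}.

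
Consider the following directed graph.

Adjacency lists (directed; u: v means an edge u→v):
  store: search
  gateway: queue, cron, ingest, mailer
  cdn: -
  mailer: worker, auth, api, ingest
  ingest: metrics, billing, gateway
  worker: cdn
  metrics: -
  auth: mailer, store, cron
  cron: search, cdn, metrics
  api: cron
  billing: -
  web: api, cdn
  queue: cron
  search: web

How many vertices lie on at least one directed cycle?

A vertex is on a directed cycle iff it belongs to a strongly connected component of size ≥ 2 (or has a self-loop).
The vertices on cycles are {api, web, auth, cron, ingest, mailer, search, gateway} — 8 in total.

8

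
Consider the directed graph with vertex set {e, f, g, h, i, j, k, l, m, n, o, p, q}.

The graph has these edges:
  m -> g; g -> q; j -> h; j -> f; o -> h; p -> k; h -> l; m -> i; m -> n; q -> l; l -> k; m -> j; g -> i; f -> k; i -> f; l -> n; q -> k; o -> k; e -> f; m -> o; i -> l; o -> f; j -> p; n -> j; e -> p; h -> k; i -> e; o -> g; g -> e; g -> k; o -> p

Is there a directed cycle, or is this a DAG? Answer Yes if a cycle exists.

DFS with white/gray/black marking, starting from f:
f gray
  k gray
  k black
f black
e gray
  p gray
    p→k: k black — skip
  p black
  e→f: f black — skip
e black
g gray
  g→e: e black — skip
  g→k: k black — skip
  i gray
    i→f: f black — skip
    i→e: e black — skip
    l gray
      n gray
        j gray
          h gray
            h→k: k black — skip
            h→l: l is gray → back edge
Back edge found, so a cycle exists: l → n → j → h → l.

Yes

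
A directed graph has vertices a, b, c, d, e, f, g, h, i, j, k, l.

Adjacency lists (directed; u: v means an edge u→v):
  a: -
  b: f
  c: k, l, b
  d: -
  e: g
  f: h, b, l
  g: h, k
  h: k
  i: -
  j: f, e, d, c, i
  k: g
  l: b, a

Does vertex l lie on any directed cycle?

Yes

l is on a cycle iff l can reach itself via ≥1 edge.
l → b → f → l — yes.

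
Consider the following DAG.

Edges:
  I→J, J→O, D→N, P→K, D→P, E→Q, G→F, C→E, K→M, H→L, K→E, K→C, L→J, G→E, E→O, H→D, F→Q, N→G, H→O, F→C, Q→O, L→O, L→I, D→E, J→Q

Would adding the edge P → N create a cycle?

Adding P→N creates a cycle iff N can already reach P.
Explore from N: no path reaches P. The graph stays acyclic.

No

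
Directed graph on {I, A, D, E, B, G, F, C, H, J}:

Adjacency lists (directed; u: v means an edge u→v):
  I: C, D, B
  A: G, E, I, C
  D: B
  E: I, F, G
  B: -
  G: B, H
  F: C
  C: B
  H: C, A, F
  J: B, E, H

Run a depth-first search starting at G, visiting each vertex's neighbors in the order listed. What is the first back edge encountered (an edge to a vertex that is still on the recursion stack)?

DFS from G (visiting each vertex's neighbors in the order listed); mark gray on enter, black on exit:
G gray
  B gray
  B black
  H gray
    C gray
      C→B: B black — skip
    C black
    A gray
      A→G: G is gray → back edge
First back edge: A → G.

A→G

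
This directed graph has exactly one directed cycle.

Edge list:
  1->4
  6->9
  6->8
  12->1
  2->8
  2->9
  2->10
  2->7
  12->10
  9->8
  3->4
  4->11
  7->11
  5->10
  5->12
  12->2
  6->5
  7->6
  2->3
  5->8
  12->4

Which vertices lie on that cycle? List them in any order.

DFS with gray/black marking from 5:
5 gray
  10 gray
  10 black
  8 gray
  8 black
  12 gray
    4 gray
      11 gray
      11 black
    4 black
    12→10: 10 black — skip
    1 gray
      1→4: 4 black — skip
    1 black
    2 gray
      2→8: 8 black — skip
      3 gray
        3→4: 4 black — skip
      3 black
      7 gray
        6 gray
          9 gray
            9→8: 8 black — skip
          9 black
          6→8: 8 black — skip
          6→5: 5 is gray → back edge
Back edge closes the cycle 5 → 12 → 2 → 7 → 6 → 5; its vertices are {2, 5, 6, 7, 12}.

2, 5, 6, 7, 12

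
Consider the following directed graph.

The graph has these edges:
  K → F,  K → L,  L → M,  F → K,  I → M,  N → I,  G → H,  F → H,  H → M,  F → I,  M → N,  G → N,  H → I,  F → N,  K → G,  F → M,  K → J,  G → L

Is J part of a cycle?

No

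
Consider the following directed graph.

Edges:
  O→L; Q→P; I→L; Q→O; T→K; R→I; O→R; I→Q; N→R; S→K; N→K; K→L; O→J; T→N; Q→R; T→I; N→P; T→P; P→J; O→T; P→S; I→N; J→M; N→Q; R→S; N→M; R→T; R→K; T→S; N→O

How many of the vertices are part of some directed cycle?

6

A vertex is on a directed cycle iff it belongs to a strongly connected component of size ≥ 2 (or has a self-loop).
The vertices on cycles are {I, N, O, Q, R, T} — 6 in total.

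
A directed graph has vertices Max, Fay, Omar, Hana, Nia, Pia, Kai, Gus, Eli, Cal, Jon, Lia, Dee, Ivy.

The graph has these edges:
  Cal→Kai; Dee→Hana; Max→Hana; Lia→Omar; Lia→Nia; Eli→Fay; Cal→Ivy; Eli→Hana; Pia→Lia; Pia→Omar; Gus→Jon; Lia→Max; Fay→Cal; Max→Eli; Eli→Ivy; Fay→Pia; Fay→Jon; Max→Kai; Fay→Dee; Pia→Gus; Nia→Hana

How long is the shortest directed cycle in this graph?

5

For each vertex v, BFS finds the shortest path from v back to v.
The shortest such closed walk is Fay → Pia → Lia → Max → Eli → Fay, length 5.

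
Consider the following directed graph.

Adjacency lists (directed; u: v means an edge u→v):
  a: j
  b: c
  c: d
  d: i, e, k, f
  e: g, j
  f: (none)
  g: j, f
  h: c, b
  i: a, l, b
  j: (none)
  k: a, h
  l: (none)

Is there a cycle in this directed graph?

Yes

DFS with white/gray/black marking, starting from h:
h gray
  c gray
    d gray
      i gray
        a gray
          j gray
          j black
        a black
        l gray
        l black
        b gray
          b→c: c is gray → back edge
Back edge found, so a cycle exists: c → d → i → b → c.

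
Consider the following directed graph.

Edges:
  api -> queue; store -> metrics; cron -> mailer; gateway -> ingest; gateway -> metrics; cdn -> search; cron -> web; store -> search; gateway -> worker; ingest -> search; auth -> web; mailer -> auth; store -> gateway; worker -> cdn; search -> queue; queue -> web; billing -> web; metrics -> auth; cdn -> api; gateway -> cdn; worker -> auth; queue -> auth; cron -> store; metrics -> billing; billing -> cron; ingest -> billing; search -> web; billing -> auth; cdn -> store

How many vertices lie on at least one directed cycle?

8

A vertex is on a directed cycle iff it belongs to a strongly connected component of size ≥ 2 (or has a self-loop).
The vertices on cycles are {cdn, cron, store, ingest, worker, billing, gateway, metrics} — 8 in total.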